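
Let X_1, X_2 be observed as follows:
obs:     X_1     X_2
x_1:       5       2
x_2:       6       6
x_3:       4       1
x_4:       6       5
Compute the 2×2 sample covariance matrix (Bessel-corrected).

Step 1 — column means:
  mean(X_1) = (5 + 6 + 4 + 6) / 4 = 21/4 = 5.25
  mean(X_2) = (2 + 6 + 1 + 5) / 4 = 14/4 = 3.5

Step 2 — sample covariance S[i,j] = (1/(n-1)) · Σ_k (x_{k,i} - mean_i) · (x_{k,j} - mean_j), with n-1 = 3.
  S[X_1,X_1] = ((-0.25)·(-0.25) + (0.75)·(0.75) + (-1.25)·(-1.25) + (0.75)·(0.75)) / 3 = 2.75/3 = 0.9167
  S[X_1,X_2] = ((-0.25)·(-1.5) + (0.75)·(2.5) + (-1.25)·(-2.5) + (0.75)·(1.5)) / 3 = 6.5/3 = 2.1667
  S[X_2,X_2] = ((-1.5)·(-1.5) + (2.5)·(2.5) + (-2.5)·(-2.5) + (1.5)·(1.5)) / 3 = 17/3 = 5.6667

S is symmetric (S[j,i] = S[i,j]). Assembling:

S = [[0.9167, 2.1667],
 [2.1667, 5.6667]]


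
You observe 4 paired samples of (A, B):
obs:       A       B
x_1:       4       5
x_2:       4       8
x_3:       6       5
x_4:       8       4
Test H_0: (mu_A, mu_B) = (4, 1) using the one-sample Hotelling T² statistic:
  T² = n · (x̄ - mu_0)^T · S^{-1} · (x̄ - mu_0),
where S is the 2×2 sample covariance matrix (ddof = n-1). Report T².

Step 1 — sample mean vector:
  mean(A) = (4 + 4 + 6 + 8) / 4 = 22/4 = 5.5
  mean(B) = (5 + 8 + 5 + 4) / 4 = 22/4 = 5.5
  x̄ = (5.5, 5.5),  deviation x̄ - mu_0 = (5.5, 5.5) - (4, 1) = (1.5, 4.5).

Step 2 — sample covariance matrix, S[i,j] = (1/(n-1)) · Σ_k (x_{k,i} - mean_i) · (x_{k,j} - mean_j), divisor n-1 = 3:
  S[A,A] = ((-1.5)·(-1.5) + (-1.5)·(-1.5) + (0.5)·(0.5) + (2.5)·(2.5)) / 3 = 11/3 = 3.6667
  S[A,B] = ((-1.5)·(-0.5) + (-1.5)·(2.5) + (0.5)·(-0.5) + (2.5)·(-1.5)) / 3 = -7/3 = -2.3333
  S[B,B] = ((-0.5)·(-0.5) + (2.5)·(2.5) + (-0.5)·(-0.5) + (-1.5)·(-1.5)) / 3 = 9/3 = 3
  S = [[3.6667, -2.3333],
 [-2.3333, 3]].

Step 3 — invert S. det(S) = 3.6667·3 - (-2.3333)² = 5.5556.
  S^{-1} = (1/det) · [[d, -b], [-b, a]] = [[0.54, 0.42],
 [0.42, 0.66]].

Step 4 — quadratic form (x̄ - mu_0)^T · S^{-1} · (x̄ - mu_0):
  S^{-1} · (x̄ - mu_0) = (2.7, 3.6),
  (x̄ - mu_0)^T · [...] = (1.5)·(2.7) + (4.5)·(3.6) = 20.25.

Step 5 — scale by n: T² = 4 · 20.25 = 81.

T² ≈ 81


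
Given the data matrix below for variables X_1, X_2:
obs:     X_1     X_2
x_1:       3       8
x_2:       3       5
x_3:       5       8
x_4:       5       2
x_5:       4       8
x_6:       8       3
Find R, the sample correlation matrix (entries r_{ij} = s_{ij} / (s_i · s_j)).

Step 1 — column means:
  mean(X_1) = (3 + 3 + 5 + 5 + 4 + 8) / 6 = 28/6 = 4.6667
  mean(X_2) = (8 + 5 + 8 + 2 + 8 + 3) / 6 = 34/6 = 5.6667

Step 2 — sample variances and covariances s[i,j] = (1/(n-1)) · Σ_k (x_{k,i} - mean_i) · (x_{k,j} - mean_j), with n-1 = 5:
  s[X_1,X_1] = ((-1.6667)·(-1.6667) + (-1.6667)·(-1.6667) + (0.3333)·(0.3333) + (0.3333)·(0.3333) + (-0.6667)·(-0.6667) + (3.3333)·(3.3333)) / 5 = 17.3333/5 = 3.4667
  s[X_1,X_2] = ((-1.6667)·(2.3333) + (-1.6667)·(-0.6667) + (0.3333)·(2.3333) + (0.3333)·(-3.6667) + (-0.6667)·(2.3333) + (3.3333)·(-2.6667)) / 5 = -13.6667/5 = -2.7333
  s[X_2,X_2] = ((2.3333)·(2.3333) + (-0.6667)·(-0.6667) + (2.3333)·(2.3333) + (-3.6667)·(-3.6667) + (2.3333)·(2.3333) + (-2.6667)·(-2.6667)) / 5 = 37.3333/5 = 7.4667
  Sample standard deviations s_i = √(s[i,i]):
  s(X_1) = √(3.4667) = 1.8619
  s(X_2) = √(7.4667) = 2.7325

Step 3 — r_{ij} = s_{ij} / (s_i · s_j):
  r[X_1,X_1] = 1 (diagonal).
  r[X_1,X_2] = -2.7333 / (1.8619 · 2.7325) = -2.7333 / 5.0877 = -0.5372
  r[X_2,X_2] = 1 (diagonal).

R is symmetric with unit diagonal. Assembling:

R = [[1, -0.5372],
 [-0.5372, 1]]


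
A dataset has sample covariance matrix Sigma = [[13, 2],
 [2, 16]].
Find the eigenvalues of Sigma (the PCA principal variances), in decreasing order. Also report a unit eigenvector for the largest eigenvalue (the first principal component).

Step 1 — characteristic polynomial of 2×2 Sigma:
  det(Sigma - λI) = λ² - trace · λ + det = 0.
  trace = 13 + 16 = 29, det = 13·16 - (2)² = 204.
Step 2 — discriminant:
  Δ = trace² - 4·det = 841 - 816 = 25.
Step 3 — eigenvalues:
  λ = (trace ± √Δ)/2 = (29 ± 5)/2,
  λ_1 = 17,  λ_2 = 12.

Step 4 — unit eigenvector for λ_1: solve (Sigma - λ_1 I)v = 0. First row:
  (13 - 17)·v_x + (2)·v_y = 0, i.e. (-4)·v_x + (2)·v_y = 0,
  so v ∝ (b, λ_1 - a) = (2, 4) = u.
  ||u|| = √((2)² + (4)²) = √(20) ≈ 4.4721,
  v_1 = u/||u|| ≈ (0.4472, 0.8944) (||v_1|| = 1).

λ_1 = 17,  λ_2 = 12;  v_1 ≈ (0.4472, 0.8944)


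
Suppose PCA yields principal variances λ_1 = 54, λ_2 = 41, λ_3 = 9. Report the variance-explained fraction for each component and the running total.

Step 1 — total variance = trace(Sigma) = Σ λ_i = 54 + 41 + 9 = 104.

Step 2 — fraction explained by component i = λ_i / Σ λ:
  PC1: 54/104 = 0.5192
  PC2: 41/104 = 0.3942
  PC3: 9/104 = 0.0865

Step 3 — cumulative fraction after k components = (λ_1 + ... + λ_k) / Σ λ:
  k = 1: 54/104 = 0.5192
  k = 2: (54 + 41)/104 = 95/104 = 0.9135
  k = 3: (54 + 41 + 9)/104 = 104/104 = 1

Summary (fraction, with percent):

explained: PC1 0.5192 (51.92%), PC2 0.3942 (39.42%), PC3 0.0865 (8.65%);  cumulative: 0.5192, 0.9135, 1


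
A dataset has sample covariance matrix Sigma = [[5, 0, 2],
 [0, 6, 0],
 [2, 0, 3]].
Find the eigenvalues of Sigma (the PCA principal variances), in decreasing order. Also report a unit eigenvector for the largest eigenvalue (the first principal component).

Step 1 — characteristic polynomial p(λ) = det(λI - Sigma) = λ³ - tr·λ² + c_1·λ - det, where tr = trace, c_1 = sum of the principal 2×2 minors, det = det(Sigma):
  tr = 5 + 6 + 3 = 14,
  c_1 = (5·6 - (0)²) + (5·3 - (2)²) + (6·3 - (0)²) = 30 + 11 + 18 = 59,
  det = 5·(6·3 - (0)²) - (0)·((0)·3 - (0)·(2)) + (2)·((0)·(0) - 6·(2)) = 5·(18) - (0)·(0) + (2)·(-12) = 66.
  So p(λ) = λ³ - 14λ² + 59λ - 66.
Step 2 — look for an integer root (rational root theorem: any rational root is an integer divisor of 66). Testing λ = 6:
  p(6) = 216 - 504 + 354 - 66 = 0  ✓
  Dividing out (λ - 6): p(λ) = (λ - 6)(λ² - 8λ + 11).
Step 3 — remaining eigenvalues from the quadratic λ² - 8λ + 11 = 0:
  Δ = 8² - 4·11 = 64 - 44 = 20,  λ = (8 ± √20)/2 = (8 ± 4.4721)/2 ≈ 6.2361 or 1.7639.
  Sorted: λ_1 = 6.2361,  λ_2 = 6,  λ_3 = 1.7639  (check: sum = 14 = tr ✓).

Step 4 — unit eigenvector for λ_1 ≈ 6.2361: v spans the null space of (Sigma - λ_1 I), whose rows are
  r_1 = (-1.2361, 0, 2),  r_2 = (0, -0.2361, 0),  r_3 = (2, 0, -3.2361).
  v is orthogonal to every row, so take v ∝ r_1 × r_2 = ((0)·(0) - (2)·(-0.2361), (2)·(0) - (-1.2361)·(0), (-1.2361)·(-0.2361) - (0)·(0)) ≈ (0.4721, 0, 0.2918).
  Let u = (0.4721, 0, 0.2918).
  ||u|| = √((0.4721)² + (0)² + (0.2918)²) = √(0.3081) ≈ 0.555,  v_1 = u/||u|| ≈ (0.8507, 0, 0.5257) (||v_1|| = 1).

λ_1 = 6.2361,  λ_2 = 6,  λ_3 = 1.7639;  v_1 ≈ (0.8507, 0, 0.5257)


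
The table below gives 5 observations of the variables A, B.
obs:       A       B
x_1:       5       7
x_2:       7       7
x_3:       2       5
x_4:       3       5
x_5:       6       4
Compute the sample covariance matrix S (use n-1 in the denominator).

Step 1 — column means:
  mean(A) = (5 + 7 + 2 + 3 + 6) / 5 = 23/5 = 4.6
  mean(B) = (7 + 7 + 5 + 5 + 4) / 5 = 28/5 = 5.6

Step 2 — sample covariance S[i,j] = (1/(n-1)) · Σ_k (x_{k,i} - mean_i) · (x_{k,j} - mean_j), with n-1 = 4.
  S[A,A] = ((0.4)·(0.4) + (2.4)·(2.4) + (-2.6)·(-2.6) + (-1.6)·(-1.6) + (1.4)·(1.4)) / 4 = 17.2/4 = 4.3
  S[A,B] = ((0.4)·(1.4) + (2.4)·(1.4) + (-2.6)·(-0.6) + (-1.6)·(-0.6) + (1.4)·(-1.6)) / 4 = 4.2/4 = 1.05
  S[B,B] = ((1.4)·(1.4) + (1.4)·(1.4) + (-0.6)·(-0.6) + (-0.6)·(-0.6) + (-1.6)·(-1.6)) / 4 = 7.2/4 = 1.8

S is symmetric (S[j,i] = S[i,j]). Assembling:

S = [[4.3, 1.05],
 [1.05, 1.8]]


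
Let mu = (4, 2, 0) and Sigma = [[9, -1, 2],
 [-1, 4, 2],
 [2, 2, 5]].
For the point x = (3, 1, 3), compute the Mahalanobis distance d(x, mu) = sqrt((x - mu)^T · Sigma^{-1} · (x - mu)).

Step 1 — centre the observation: (x - mu) = (-1, -1, 3).

Step 2 — invert Sigma (cofactor / det for 3×3, or solve directly):
  Sigma^{-1} = [[0.1391, 0.0783, -0.087],
 [0.0783, 0.3565, -0.1739],
 [-0.087, -0.1739, 0.3043]].

Step 3 — form the quadratic (x - mu)^T · Sigma^{-1} · (x - mu):
  Sigma^{-1} · (x - mu) = (-0.4783, -0.9565, 1.1739).
  (x - mu)^T · [Sigma^{-1} · (x - mu)] = (-1)·(-0.4783) + (-1)·(-0.9565) + (3)·(1.1739) = 4.9565.

Step 4 — take square root: d = √(4.9565) ≈ 2.2263.

d(x, mu) = √(4.9565) ≈ 2.2263


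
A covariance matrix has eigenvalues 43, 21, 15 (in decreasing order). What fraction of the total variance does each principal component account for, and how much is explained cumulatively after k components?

Step 1 — total variance = trace(Sigma) = Σ λ_i = 43 + 21 + 15 = 79.

Step 2 — fraction explained by component i = λ_i / Σ λ:
  PC1: 43/79 = 0.5443
  PC2: 21/79 = 0.2658
  PC3: 15/79 = 0.1899

Step 3 — cumulative fraction after k components = (λ_1 + ... + λ_k) / Σ λ:
  k = 1: 43/79 = 0.5443
  k = 2: (43 + 21)/79 = 64/79 = 0.8101
  k = 3: (43 + 21 + 15)/79 = 79/79 = 1

Summary (fraction, with percent):

explained: PC1 0.5443 (54.43%), PC2 0.2658 (26.58%), PC3 0.1899 (18.99%);  cumulative: 0.5443, 0.8101, 1


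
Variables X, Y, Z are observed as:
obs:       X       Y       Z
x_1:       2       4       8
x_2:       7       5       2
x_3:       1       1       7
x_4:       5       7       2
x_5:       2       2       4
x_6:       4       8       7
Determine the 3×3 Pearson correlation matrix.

Step 1 — column means:
  mean(X) = (2 + 7 + 1 + 5 + 2 + 4) / 6 = 21/6 = 3.5
  mean(Y) = (4 + 5 + 1 + 7 + 2 + 8) / 6 = 27/6 = 4.5
  mean(Z) = (8 + 2 + 7 + 2 + 4 + 7) / 6 = 30/6 = 5

Step 2 — sample variances and covariances s[i,j] = (1/(n-1)) · Σ_k (x_{k,i} - mean_i) · (x_{k,j} - mean_j), with n-1 = 5:
  s[X,X] = ((-1.5)·(-1.5) + (3.5)·(3.5) + (-2.5)·(-2.5) + (1.5)·(1.5) + (-1.5)·(-1.5) + (0.5)·(0.5)) / 5 = 25.5/5 = 5.1
  s[X,Y] = ((-1.5)·(-0.5) + (3.5)·(0.5) + (-2.5)·(-3.5) + (1.5)·(2.5) + (-1.5)·(-2.5) + (0.5)·(3.5)) / 5 = 20.5/5 = 4.1
  s[X,Z] = ((-1.5)·(3) + (3.5)·(-3) + (-2.5)·(2) + (1.5)·(-3) + (-1.5)·(-1) + (0.5)·(2)) / 5 = -22/5 = -4.4
  s[Y,Y] = ((-0.5)·(-0.5) + (0.5)·(0.5) + (-3.5)·(-3.5) + (2.5)·(2.5) + (-2.5)·(-2.5) + (3.5)·(3.5)) / 5 = 37.5/5 = 7.5
  s[Y,Z] = ((-0.5)·(3) + (0.5)·(-3) + (-3.5)·(2) + (2.5)·(-3) + (-2.5)·(-1) + (3.5)·(2)) / 5 = -8/5 = -1.6
  s[Z,Z] = ((3)·(3) + (-3)·(-3) + (2)·(2) + (-3)·(-3) + (-1)·(-1) + (2)·(2)) / 5 = 36/5 = 7.2
  Sample standard deviations s_i = √(s[i,i]):
  s(X) = √(5.1) = 2.2583
  s(Y) = √(7.5) = 2.7386
  s(Z) = √(7.2) = 2.6833

Step 3 — r_{ij} = s_{ij} / (s_i · s_j):
  r[X,X] = 1 (diagonal).
  r[X,Y] = 4.1 / (2.2583 · 2.7386) = 4.1 / 6.1847 = 0.6629
  r[X,Z] = -4.4 / (2.2583 · 2.6833) = -4.4 / 6.0597 = -0.7261
  r[Y,Y] = 1 (diagonal).
  r[Y,Z] = -1.6 / (2.7386 · 2.6833) = -1.6 / 7.3485 = -0.2177
  r[Z,Z] = 1 (diagonal).

R is symmetric with unit diagonal. Assembling:

R = [[1, 0.6629, -0.7261],
 [0.6629, 1, -0.2177],
 [-0.7261, -0.2177, 1]]


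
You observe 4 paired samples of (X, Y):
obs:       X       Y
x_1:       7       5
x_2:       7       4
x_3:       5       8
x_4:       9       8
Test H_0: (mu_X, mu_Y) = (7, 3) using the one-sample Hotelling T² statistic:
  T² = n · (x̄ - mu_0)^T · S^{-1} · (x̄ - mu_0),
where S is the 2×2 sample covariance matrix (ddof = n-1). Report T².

Step 1 — sample mean vector:
  mean(X) = (7 + 7 + 5 + 9) / 4 = 28/4 = 7
  mean(Y) = (5 + 4 + 8 + 8) / 4 = 25/4 = 6.25
  x̄ = (7, 6.25),  deviation x̄ - mu_0 = (7, 6.25) - (7, 3) = (0, 3.25).

Step 2 — sample covariance matrix, S[i,j] = (1/(n-1)) · Σ_k (x_{k,i} - mean_i) · (x_{k,j} - mean_j), divisor n-1 = 3:
  S[X,X] = ((0)·(0) + (0)·(0) + (-2)·(-2) + (2)·(2)) / 3 = 8/3 = 2.6667
  S[X,Y] = ((0)·(-1.25) + (0)·(-2.25) + (-2)·(1.75) + (2)·(1.75)) / 3 = 0/3 = 0
  S[Y,Y] = ((-1.25)·(-1.25) + (-2.25)·(-2.25) + (1.75)·(1.75) + (1.75)·(1.75)) / 3 = 12.75/3 = 4.25
  S = [[2.6667, 0],
 [0, 4.25]].

Step 3 — invert S. det(S) = 2.6667·4.25 - (0)² = 11.3333.
  S^{-1} = (1/det) · [[d, -b], [-b, a]] = [[0.375, 0],
 [0, 0.2353]].

Step 4 — quadratic form (x̄ - mu_0)^T · S^{-1} · (x̄ - mu_0):
  S^{-1} · (x̄ - mu_0) = (0, 0.7647),
  (x̄ - mu_0)^T · [...] = (0)·(0) + (3.25)·(0.7647) = 2.4853.

Step 5 — scale by n: T² = 4 · 2.4853 = 9.9412.

T² ≈ 9.9412


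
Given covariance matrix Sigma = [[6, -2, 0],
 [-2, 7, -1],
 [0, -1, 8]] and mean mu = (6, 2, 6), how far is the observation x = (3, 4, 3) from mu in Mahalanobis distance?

Step 1 — centre the observation: (x - mu) = (-3, 2, -3).

Step 2 — invert Sigma (cofactor / det for 3×3, or solve directly):
  Sigma^{-1} = [[0.1846, 0.0537, 0.0067],
 [0.0537, 0.1611, 0.0201],
 [0.0067, 0.0201, 0.1275]].

Step 3 — form the quadratic (x - mu)^T · Sigma^{-1} · (x - mu):
  Sigma^{-1} · (x - mu) = (-0.4664, 0.1007, -0.3624).
  (x - mu)^T · [Sigma^{-1} · (x - mu)] = (-3)·(-0.4664) + (2)·(0.1007) + (-3)·(-0.3624) = 2.6879.

Step 4 — take square root: d = √(2.6879) ≈ 1.6395.

d(x, mu) = √(2.6879) ≈ 1.6395


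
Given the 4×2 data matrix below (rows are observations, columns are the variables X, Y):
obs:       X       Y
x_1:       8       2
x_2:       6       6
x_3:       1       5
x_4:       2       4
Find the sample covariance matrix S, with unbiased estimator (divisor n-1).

Step 1 — column means:
  mean(X) = (8 + 6 + 1 + 2) / 4 = 17/4 = 4.25
  mean(Y) = (2 + 6 + 5 + 4) / 4 = 17/4 = 4.25

Step 2 — sample covariance S[i,j] = (1/(n-1)) · Σ_k (x_{k,i} - mean_i) · (x_{k,j} - mean_j), with n-1 = 3.
  S[X,X] = ((3.75)·(3.75) + (1.75)·(1.75) + (-3.25)·(-3.25) + (-2.25)·(-2.25)) / 3 = 32.75/3 = 10.9167
  S[X,Y] = ((3.75)·(-2.25) + (1.75)·(1.75) + (-3.25)·(0.75) + (-2.25)·(-0.25)) / 3 = -7.25/3 = -2.4167
  S[Y,Y] = ((-2.25)·(-2.25) + (1.75)·(1.75) + (0.75)·(0.75) + (-0.25)·(-0.25)) / 3 = 8.75/3 = 2.9167

S is symmetric (S[j,i] = S[i,j]). Assembling:

S = [[10.9167, -2.4167],
 [-2.4167, 2.9167]]


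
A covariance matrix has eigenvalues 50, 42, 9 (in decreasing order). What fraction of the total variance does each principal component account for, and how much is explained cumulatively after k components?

Step 1 — total variance = trace(Sigma) = Σ λ_i = 50 + 42 + 9 = 101.

Step 2 — fraction explained by component i = λ_i / Σ λ:
  PC1: 50/101 = 0.495
  PC2: 42/101 = 0.4158
  PC3: 9/101 = 0.0891

Step 3 — cumulative fraction after k components = (λ_1 + ... + λ_k) / Σ λ:
  k = 1: 50/101 = 0.495
  k = 2: (50 + 42)/101 = 92/101 = 0.9109
  k = 3: (50 + 42 + 9)/101 = 101/101 = 1

Summary (fraction, with percent):

explained: PC1 0.495 (49.5%), PC2 0.4158 (41.58%), PC3 0.0891 (8.91%);  cumulative: 0.495, 0.9109, 1


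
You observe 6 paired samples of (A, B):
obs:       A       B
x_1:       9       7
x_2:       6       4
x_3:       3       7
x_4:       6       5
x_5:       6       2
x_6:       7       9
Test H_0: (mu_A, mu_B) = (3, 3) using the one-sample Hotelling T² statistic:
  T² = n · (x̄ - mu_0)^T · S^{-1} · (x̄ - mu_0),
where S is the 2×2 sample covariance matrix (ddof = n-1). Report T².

Step 1 — sample mean vector:
  mean(A) = (9 + 6 + 3 + 6 + 6 + 7) / 6 = 37/6 = 6.1667
  mean(B) = (7 + 4 + 7 + 5 + 2 + 9) / 6 = 34/6 = 5.6667
  x̄ = (6.1667, 5.6667),  deviation x̄ - mu_0 = (6.1667, 5.6667) - (3, 3) = (3.1667, 2.6667).

Step 2 — sample covariance matrix, S[i,j] = (1/(n-1)) · Σ_k (x_{k,i} - mean_i) · (x_{k,j} - mean_j), divisor n-1 = 5:
  S[A,A] = ((2.8333)·(2.8333) + (-0.1667)·(-0.1667) + (-3.1667)·(-3.1667) + (-0.1667)·(-0.1667) + (-0.1667)·(-0.1667) + (0.8333)·(0.8333)) / 5 = 18.8333/5 = 3.7667
  S[A,B] = ((2.8333)·(1.3333) + (-0.1667)·(-1.6667) + (-3.1667)·(1.3333) + (-0.1667)·(-0.6667) + (-0.1667)·(-3.6667) + (0.8333)·(3.3333)) / 5 = 3.3333/5 = 0.6667
  S[B,B] = ((1.3333)·(1.3333) + (-1.6667)·(-1.6667) + (1.3333)·(1.3333) + (-0.6667)·(-0.6667) + (-3.6667)·(-3.6667) + (3.3333)·(3.3333)) / 5 = 31.3333/5 = 6.2667
  S = [[3.7667, 0.6667],
 [0.6667, 6.2667]].

Step 3 — invert S. det(S) = 3.7667·6.2667 - (0.6667)² = 23.16.
  S^{-1} = (1/det) · [[d, -b], [-b, a]] = [[0.2706, -0.0288],
 [-0.0288, 0.1626]].

Step 4 — quadratic form (x̄ - mu_0)^T · S^{-1} · (x̄ - mu_0):
  S^{-1} · (x̄ - mu_0) = (0.7801, 0.3425),
  (x̄ - mu_0)^T · [...] = (3.1667)·(0.7801) + (2.6667)·(0.3425) = 3.3837.

Step 5 — scale by n: T² = 6 · 3.3837 = 20.3022.

T² ≈ 20.3022


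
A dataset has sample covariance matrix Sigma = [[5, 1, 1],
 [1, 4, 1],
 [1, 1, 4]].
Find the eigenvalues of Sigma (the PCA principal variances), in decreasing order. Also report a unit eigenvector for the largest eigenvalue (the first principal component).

Step 1 — characteristic polynomial p(λ) = det(λI - Sigma) = λ³ - tr·λ² + c_1·λ - det, where tr = trace, c_1 = sum of the principal 2×2 minors, det = det(Sigma):
  tr = 5 + 4 + 4 = 13,
  c_1 = (5·4 - (1)²) + (5·4 - (1)²) + (4·4 - (1)²) = 19 + 19 + 15 = 53,
  det = 5·(4·4 - (1)²) - (1)·((1)·4 - (1)·(1)) + (1)·((1)·(1) - 4·(1)) = 5·(15) - (1)·(3) + (1)·(-3) = 69.
  So p(λ) = λ³ - 13λ² + 53λ - 69.
Step 2 — look for an integer root (rational root theorem: any rational root is an integer divisor of 69). Testing λ = 3:
  p(3) = 27 - 117 + 159 - 69 = 0  ✓
  Dividing out (λ - 3): p(λ) = (λ - 3)(λ² - 10λ + 23).
Step 3 — remaining eigenvalues from the quadratic λ² - 10λ + 23 = 0:
  Δ = 10² - 4·23 = 100 - 92 = 8,  λ = (10 ± √8)/2 = (10 ± 2.8284)/2 ≈ 6.4142 or 3.5858.
  Sorted: λ_1 = 6.4142,  λ_2 = 3.5858,  λ_3 = 3  (check: sum = 13 = tr ✓).

Step 4 — unit eigenvector for λ_1 ≈ 6.4142: v spans the null space of (Sigma - λ_1 I), whose rows are
  r_1 = (-1.4142, 1, 1),  r_2 = (1, -2.4142, 1),  r_3 = (1, 1, -2.4142).
  v is orthogonal to every row, so take v ∝ r_1 × r_2 = ((1)·(1) - (1)·(-2.4142), (1)·(1) - (-1.4142)·(1), (-1.4142)·(-2.4142) - (1)·(1)) ≈ (3.4142, 2.4142, 2.4142).
  Let u = (3.4142, 2.4142, 2.4142).
  ||u|| = √((3.4142)² + (2.4142)² + (2.4142)²) = √(23.3137) ≈ 4.8284,  v_1 = u/||u|| ≈ (0.7071, 0.5, 0.5) (||v_1|| = 1).

λ_1 = 6.4142,  λ_2 = 3.5858,  λ_3 = 3;  v_1 ≈ (0.7071, 0.5, 0.5)


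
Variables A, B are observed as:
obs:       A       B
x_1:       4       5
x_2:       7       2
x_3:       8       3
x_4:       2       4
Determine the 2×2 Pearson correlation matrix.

Step 1 — column means:
  mean(A) = (4 + 7 + 8 + 2) / 4 = 21/4 = 5.25
  mean(B) = (5 + 2 + 3 + 4) / 4 = 14/4 = 3.5

Step 2 — sample variances and covariances s[i,j] = (1/(n-1)) · Σ_k (x_{k,i} - mean_i) · (x_{k,j} - mean_j), with n-1 = 3:
  s[A,A] = ((-1.25)·(-1.25) + (1.75)·(1.75) + (2.75)·(2.75) + (-3.25)·(-3.25)) / 3 = 22.75/3 = 7.5833
  s[A,B] = ((-1.25)·(1.5) + (1.75)·(-1.5) + (2.75)·(-0.5) + (-3.25)·(0.5)) / 3 = -7.5/3 = -2.5
  s[B,B] = ((1.5)·(1.5) + (-1.5)·(-1.5) + (-0.5)·(-0.5) + (0.5)·(0.5)) / 3 = 5/3 = 1.6667
  Sample standard deviations s_i = √(s[i,i]):
  s(A) = √(7.5833) = 2.7538
  s(B) = √(1.6667) = 1.291

Step 3 — r_{ij} = s_{ij} / (s_i · s_j):
  r[A,A] = 1 (diagonal).
  r[A,B] = -2.5 / (2.7538 · 1.291) = -2.5 / 3.5551 = -0.7032
  r[B,B] = 1 (diagonal).

R is symmetric with unit diagonal. Assembling:

R = [[1, -0.7032],
 [-0.7032, 1]]


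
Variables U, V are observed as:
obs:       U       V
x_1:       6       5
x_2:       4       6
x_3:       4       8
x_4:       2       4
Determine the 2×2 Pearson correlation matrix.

Step 1 — column means:
  mean(U) = (6 + 4 + 4 + 2) / 4 = 16/4 = 4
  mean(V) = (5 + 6 + 8 + 4) / 4 = 23/4 = 5.75

Step 2 — sample variances and covariances s[i,j] = (1/(n-1)) · Σ_k (x_{k,i} - mean_i) · (x_{k,j} - mean_j), with n-1 = 3:
  s[U,U] = ((2)·(2) + (0)·(0) + (0)·(0) + (-2)·(-2)) / 3 = 8/3 = 2.6667
  s[U,V] = ((2)·(-0.75) + (0)·(0.25) + (0)·(2.25) + (-2)·(-1.75)) / 3 = 2/3 = 0.6667
  s[V,V] = ((-0.75)·(-0.75) + (0.25)·(0.25) + (2.25)·(2.25) + (-1.75)·(-1.75)) / 3 = 8.75/3 = 2.9167
  Sample standard deviations s_i = √(s[i,i]):
  s(U) = √(2.6667) = 1.633
  s(V) = √(2.9167) = 1.7078

Step 3 — r_{ij} = s_{ij} / (s_i · s_j):
  r[U,U] = 1 (diagonal).
  r[U,V] = 0.6667 / (1.633 · 1.7078) = 0.6667 / 2.7889 = 0.239
  r[V,V] = 1 (diagonal).

R is symmetric with unit diagonal. Assembling:

R = [[1, 0.239],
 [0.239, 1]]


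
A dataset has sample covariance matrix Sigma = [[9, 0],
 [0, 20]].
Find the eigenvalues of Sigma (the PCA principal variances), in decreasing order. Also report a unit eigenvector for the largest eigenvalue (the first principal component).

Step 1 — characteristic polynomial of 2×2 Sigma:
  det(Sigma - λI) = λ² - trace · λ + det = 0.
  trace = 9 + 20 = 29, det = 9·20 - (0)² = 180.
Step 2 — discriminant:
  Δ = trace² - 4·det = 841 - 720 = 121.
Step 3 — eigenvalues:
  λ = (trace ± √Δ)/2 = (29 ± 11)/2,
  λ_1 = 20,  λ_2 = 9.

Step 4 — unit eigenvector for λ_1: Sigma is diagonal, so its eigenvectors are the coordinate axes. λ_1 = 20 is the diagonal entry on the second coordinate axis, hence
  v_1 = (0, 1) (||v_1|| = 1).

λ_1 = 20,  λ_2 = 9;  v_1 ≈ (0, 1)


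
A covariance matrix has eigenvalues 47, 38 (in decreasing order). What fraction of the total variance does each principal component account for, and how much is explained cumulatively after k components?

Step 1 — total variance = trace(Sigma) = Σ λ_i = 47 + 38 = 85.

Step 2 — fraction explained by component i = λ_i / Σ λ:
  PC1: 47/85 = 0.5529
  PC2: 38/85 = 0.4471

Step 3 — cumulative fraction after k components = (λ_1 + ... + λ_k) / Σ λ:
  k = 1: 47/85 = 0.5529
  k = 2: (47 + 38)/85 = 85/85 = 1

Summary (fraction, with percent):

explained: PC1 0.5529 (55.29%), PC2 0.4471 (44.71%);  cumulative: 0.5529, 1


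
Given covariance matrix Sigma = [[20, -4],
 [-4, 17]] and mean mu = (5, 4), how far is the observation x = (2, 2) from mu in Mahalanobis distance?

Step 1 — centre the observation: (x - mu) = (-3, -2).

Step 2 — invert Sigma. det(Sigma) = 20·17 - (-4)² = 324.
  Sigma^{-1} = (1/det) · [[d, -b], [-b, a]] = [[0.0525, 0.0123],
 [0.0123, 0.0617]].

Step 3 — form the quadratic (x - mu)^T · Sigma^{-1} · (x - mu):
  Sigma^{-1} · (x - mu) = (-0.1821, -0.1605).
  (x - mu)^T · [Sigma^{-1} · (x - mu)] = (-3)·(-0.1821) + (-2)·(-0.1605) = 0.8673.

Step 4 — take square root: d = √(0.8673) ≈ 0.9313.

d(x, mu) = √(0.8673) ≈ 0.9313


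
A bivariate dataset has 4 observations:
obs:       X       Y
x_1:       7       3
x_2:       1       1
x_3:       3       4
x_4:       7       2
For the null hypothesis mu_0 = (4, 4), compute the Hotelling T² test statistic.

Step 1 — sample mean vector:
  mean(X) = (7 + 1 + 3 + 7) / 4 = 18/4 = 4.5
  mean(Y) = (3 + 1 + 4 + 2) / 4 = 10/4 = 2.5
  x̄ = (4.5, 2.5),  deviation x̄ - mu_0 = (4.5, 2.5) - (4, 4) = (0.5, -1.5).

Step 2 — sample covariance matrix, S[i,j] = (1/(n-1)) · Σ_k (x_{k,i} - mean_i) · (x_{k,j} - mean_j), divisor n-1 = 3:
  S[X,X] = ((2.5)·(2.5) + (-3.5)·(-3.5) + (-1.5)·(-1.5) + (2.5)·(2.5)) / 3 = 27/3 = 9
  S[X,Y] = ((2.5)·(0.5) + (-3.5)·(-1.5) + (-1.5)·(1.5) + (2.5)·(-0.5)) / 3 = 3/3 = 1
  S[Y,Y] = ((0.5)·(0.5) + (-1.5)·(-1.5) + (1.5)·(1.5) + (-0.5)·(-0.5)) / 3 = 5/3 = 1.6667
  S = [[9, 1],
 [1, 1.6667]].

Step 3 — invert S. det(S) = 9·1.6667 - (1)² = 14.
  S^{-1} = (1/det) · [[d, -b], [-b, a]] = [[0.119, -0.0714],
 [-0.0714, 0.6429]].

Step 4 — quadratic form (x̄ - mu_0)^T · S^{-1} · (x̄ - mu_0):
  S^{-1} · (x̄ - mu_0) = (0.1667, -1),
  (x̄ - mu_0)^T · [...] = (0.5)·(0.1667) + (-1.5)·(-1) = 1.5833.

Step 5 — scale by n: T² = 4 · 1.5833 = 6.3333.

T² ≈ 6.3333


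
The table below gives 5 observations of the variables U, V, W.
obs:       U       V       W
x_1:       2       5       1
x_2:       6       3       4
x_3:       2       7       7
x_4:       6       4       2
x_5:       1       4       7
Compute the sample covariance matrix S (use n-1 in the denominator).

Step 1 — column means:
  mean(U) = (2 + 6 + 2 + 6 + 1) / 5 = 17/5 = 3.4
  mean(V) = (5 + 3 + 7 + 4 + 4) / 5 = 23/5 = 4.6
  mean(W) = (1 + 4 + 7 + 2 + 7) / 5 = 21/5 = 4.2

Step 2 — sample covariance S[i,j] = (1/(n-1)) · Σ_k (x_{k,i} - mean_i) · (x_{k,j} - mean_j), with n-1 = 4.
  S[U,U] = ((-1.4)·(-1.4) + (2.6)·(2.6) + (-1.4)·(-1.4) + (2.6)·(2.6) + (-2.4)·(-2.4)) / 4 = 23.2/4 = 5.8
  S[U,V] = ((-1.4)·(0.4) + (2.6)·(-1.6) + (-1.4)·(2.4) + (2.6)·(-0.6) + (-2.4)·(-0.6)) / 4 = -8.2/4 = -2.05
  S[U,W] = ((-1.4)·(-3.2) + (2.6)·(-0.2) + (-1.4)·(2.8) + (2.6)·(-2.2) + (-2.4)·(2.8)) / 4 = -12.4/4 = -3.1
  S[V,V] = ((0.4)·(0.4) + (-1.6)·(-1.6) + (2.4)·(2.4) + (-0.6)·(-0.6) + (-0.6)·(-0.6)) / 4 = 9.2/4 = 2.3
  S[V,W] = ((0.4)·(-3.2) + (-1.6)·(-0.2) + (2.4)·(2.8) + (-0.6)·(-2.2) + (-0.6)·(2.8)) / 4 = 5.4/4 = 1.35
  S[W,W] = ((-3.2)·(-3.2) + (-0.2)·(-0.2) + (2.8)·(2.8) + (-2.2)·(-2.2) + (2.8)·(2.8)) / 4 = 30.8/4 = 7.7

S is symmetric (S[j,i] = S[i,j]). Assembling:

S = [[5.8, -2.05, -3.1],
 [-2.05, 2.3, 1.35],
 [-3.1, 1.35, 7.7]]


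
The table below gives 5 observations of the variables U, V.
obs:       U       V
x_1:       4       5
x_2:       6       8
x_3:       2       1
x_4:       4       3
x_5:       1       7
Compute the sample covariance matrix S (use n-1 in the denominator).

Step 1 — column means:
  mean(U) = (4 + 6 + 2 + 4 + 1) / 5 = 17/5 = 3.4
  mean(V) = (5 + 8 + 1 + 3 + 7) / 5 = 24/5 = 4.8

Step 2 — sample covariance S[i,j] = (1/(n-1)) · Σ_k (x_{k,i} - mean_i) · (x_{k,j} - mean_j), with n-1 = 4.
  S[U,U] = ((0.6)·(0.6) + (2.6)·(2.6) + (-1.4)·(-1.4) + (0.6)·(0.6) + (-2.4)·(-2.4)) / 4 = 15.2/4 = 3.8
  S[U,V] = ((0.6)·(0.2) + (2.6)·(3.2) + (-1.4)·(-3.8) + (0.6)·(-1.8) + (-2.4)·(2.2)) / 4 = 7.4/4 = 1.85
  S[V,V] = ((0.2)·(0.2) + (3.2)·(3.2) + (-3.8)·(-3.8) + (-1.8)·(-1.8) + (2.2)·(2.2)) / 4 = 32.8/4 = 8.2

S is symmetric (S[j,i] = S[i,j]). Assembling:

S = [[3.8, 1.85],
 [1.85, 8.2]]


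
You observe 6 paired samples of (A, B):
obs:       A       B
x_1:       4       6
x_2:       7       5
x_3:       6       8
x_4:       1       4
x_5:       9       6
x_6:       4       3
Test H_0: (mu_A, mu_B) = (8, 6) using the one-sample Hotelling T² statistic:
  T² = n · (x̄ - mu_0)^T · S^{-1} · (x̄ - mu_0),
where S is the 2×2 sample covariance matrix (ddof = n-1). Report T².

Step 1 — sample mean vector:
  mean(A) = (4 + 7 + 6 + 1 + 9 + 4) / 6 = 31/6 = 5.1667
  mean(B) = (6 + 5 + 8 + 4 + 6 + 3) / 6 = 32/6 = 5.3333
  x̄ = (5.1667, 5.3333),  deviation x̄ - mu_0 = (5.1667, 5.3333) - (8, 6) = (-2.8333, -0.6667).

Step 2 — sample covariance matrix, S[i,j] = (1/(n-1)) · Σ_k (x_{k,i} - mean_i) · (x_{k,j} - mean_j), divisor n-1 = 5:
  S[A,A] = ((-1.1667)·(-1.1667) + (1.8333)·(1.8333) + (0.8333)·(0.8333) + (-4.1667)·(-4.1667) + (3.8333)·(3.8333) + (-1.1667)·(-1.1667)) / 5 = 38.8333/5 = 7.7667
  S[A,B] = ((-1.1667)·(0.6667) + (1.8333)·(-0.3333) + (0.8333)·(2.6667) + (-4.1667)·(-1.3333) + (3.8333)·(0.6667) + (-1.1667)·(-2.3333)) / 5 = 11.6667/5 = 2.3333
  S[B,B] = ((0.6667)·(0.6667) + (-0.3333)·(-0.3333) + (2.6667)·(2.6667) + (-1.3333)·(-1.3333) + (0.6667)·(0.6667) + (-2.3333)·(-2.3333)) / 5 = 15.3333/5 = 3.0667
  S = [[7.7667, 2.3333],
 [2.3333, 3.0667]].

Step 3 — invert S. det(S) = 7.7667·3.0667 - (2.3333)² = 18.3733.
  S^{-1} = (1/det) · [[d, -b], [-b, a]] = [[0.1669, -0.127],
 [-0.127, 0.4227]].

Step 4 — quadratic form (x̄ - mu_0)^T · S^{-1} · (x̄ - mu_0):
  S^{-1} · (x̄ - mu_0) = (-0.3882, 0.078),
  (x̄ - mu_0)^T · [...] = (-2.8333)·(-0.3882) + (-0.6667)·(0.078) = 1.048.

Step 5 — scale by n: T² = 6 · 1.048 = 6.2881.

T² ≈ 6.2881


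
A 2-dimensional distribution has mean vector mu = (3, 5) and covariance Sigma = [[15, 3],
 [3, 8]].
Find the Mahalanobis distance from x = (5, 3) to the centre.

Step 1 — centre the observation: (x - mu) = (2, -2).

Step 2 — invert Sigma. det(Sigma) = 15·8 - (3)² = 111.
  Sigma^{-1} = (1/det) · [[d, -b], [-b, a]] = [[0.0721, -0.027],
 [-0.027, 0.1351]].

Step 3 — form the quadratic (x - mu)^T · Sigma^{-1} · (x - mu):
  Sigma^{-1} · (x - mu) = (0.1982, -0.3243).
  (x - mu)^T · [Sigma^{-1} · (x - mu)] = (2)·(0.1982) + (-2)·(-0.3243) = 1.045.

Step 4 — take square root: d = √(1.045) ≈ 1.0223.

d(x, mu) = √(1.045) ≈ 1.0223


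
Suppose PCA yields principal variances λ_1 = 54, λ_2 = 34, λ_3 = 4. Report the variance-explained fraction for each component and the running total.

Step 1 — total variance = trace(Sigma) = Σ λ_i = 54 + 34 + 4 = 92.

Step 2 — fraction explained by component i = λ_i / Σ λ:
  PC1: 54/92 = 0.587
  PC2: 34/92 = 0.3696
  PC3: 4/92 = 0.0435

Step 3 — cumulative fraction after k components = (λ_1 + ... + λ_k) / Σ λ:
  k = 1: 54/92 = 0.587
  k = 2: (54 + 34)/92 = 88/92 = 0.9565
  k = 3: (54 + 34 + 4)/92 = 92/92 = 1

Summary (fraction, with percent):

explained: PC1 0.587 (58.7%), PC2 0.3696 (36.96%), PC3 0.0435 (4.35%);  cumulative: 0.587, 0.9565, 1


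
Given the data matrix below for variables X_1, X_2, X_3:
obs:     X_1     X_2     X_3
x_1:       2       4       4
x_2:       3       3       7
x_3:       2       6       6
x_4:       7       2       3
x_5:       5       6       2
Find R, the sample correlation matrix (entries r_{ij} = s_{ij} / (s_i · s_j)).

Step 1 — column means:
  mean(X_1) = (2 + 3 + 2 + 7 + 5) / 5 = 19/5 = 3.8
  mean(X_2) = (4 + 3 + 6 + 2 + 6) / 5 = 21/5 = 4.2
  mean(X_3) = (4 + 7 + 6 + 3 + 2) / 5 = 22/5 = 4.4

Step 2 — sample variances and covariances s[i,j] = (1/(n-1)) · Σ_k (x_{k,i} - mean_i) · (x_{k,j} - mean_j), with n-1 = 4:
  s[X_1,X_1] = ((-1.8)·(-1.8) + (-0.8)·(-0.8) + (-1.8)·(-1.8) + (3.2)·(3.2) + (1.2)·(1.2)) / 4 = 18.8/4 = 4.7
  s[X_1,X_2] = ((-1.8)·(-0.2) + (-0.8)·(-1.2) + (-1.8)·(1.8) + (3.2)·(-2.2) + (1.2)·(1.8)) / 4 = -6.8/4 = -1.7
  s[X_1,X_3] = ((-1.8)·(-0.4) + (-0.8)·(2.6) + (-1.8)·(1.6) + (3.2)·(-1.4) + (1.2)·(-2.4)) / 4 = -11.6/4 = -2.9
  s[X_2,X_2] = ((-0.2)·(-0.2) + (-1.2)·(-1.2) + (1.8)·(1.8) + (-2.2)·(-2.2) + (1.8)·(1.8)) / 4 = 12.8/4 = 3.2
  s[X_2,X_3] = ((-0.2)·(-0.4) + (-1.2)·(2.6) + (1.8)·(1.6) + (-2.2)·(-1.4) + (1.8)·(-2.4)) / 4 = -1.4/4 = -0.35
  s[X_3,X_3] = ((-0.4)·(-0.4) + (2.6)·(2.6) + (1.6)·(1.6) + (-1.4)·(-1.4) + (-2.4)·(-2.4)) / 4 = 17.2/4 = 4.3
  Sample standard deviations s_i = √(s[i,i]):
  s(X_1) = √(4.7) = 2.1679
  s(X_2) = √(3.2) = 1.7889
  s(X_3) = √(4.3) = 2.0736

Step 3 — r_{ij} = s_{ij} / (s_i · s_j):
  r[X_1,X_1] = 1 (diagonal).
  r[X_1,X_2] = -1.7 / (2.1679 · 1.7889) = -1.7 / 3.8781 = -0.4384
  r[X_1,X_3] = -2.9 / (2.1679 · 2.0736) = -2.9 / 4.4956 = -0.6451
  r[X_2,X_2] = 1 (diagonal).
  r[X_2,X_3] = -0.35 / (1.7889 · 2.0736) = -0.35 / 3.7094 = -0.0944
  r[X_3,X_3] = 1 (diagonal).

R is symmetric with unit diagonal. Assembling:

R = [[1, -0.4384, -0.6451],
 [-0.4384, 1, -0.0944],
 [-0.6451, -0.0944, 1]]


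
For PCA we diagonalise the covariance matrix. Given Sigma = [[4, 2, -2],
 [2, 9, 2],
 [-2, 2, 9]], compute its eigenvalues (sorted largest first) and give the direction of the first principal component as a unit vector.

Step 1 — characteristic polynomial p(λ) = det(λI - Sigma) = λ³ - tr·λ² + c_1·λ - det, where tr = trace, c_1 = sum of the principal 2×2 minors, det = det(Sigma):
  tr = 4 + 9 + 9 = 22,
  c_1 = (4·9 - (2)²) + (4·9 - (-2)²) + (9·9 - (2)²) = 32 + 32 + 77 = 141,
  det = 4·(9·9 - (2)²) - (2)·((2)·9 - (2)·(-2)) + (-2)·((2)·(2) - 9·(-2)) = 4·(77) - (2)·(22) + (-2)·(22) = 220.
  So p(λ) = λ³ - 22λ² + 141λ - 220.
Step 2 — look for an integer root (rational root theorem: any rational root is an integer divisor of 220). Testing λ = 11:
  p(11) = 1331 - 2662 + 1551 - 220 = 0  ✓
  Dividing out (λ - 11): p(λ) = (λ - 11)(λ² - 11λ + 20).
Step 3 — remaining eigenvalues from the quadratic λ² - 11λ + 20 = 0:
  Δ = 11² - 4·20 = 121 - 80 = 41,  λ = (11 ± √41)/2 = (11 ± 6.4031)/2 ≈ 8.7016 or 2.2984.
  Sorted: λ_1 = 11,  λ_2 = 8.7016,  λ_3 = 2.2984  (check: sum = 22 = tr ✓).

Step 4 — unit eigenvector for λ_1 = 11: v spans the null space of (Sigma - λ_1 I), whose rows are
  r_1 = (-7, 2, -2),  r_2 = (2, -2, 2),  r_3 = (-2, 2, -2).
  v is orthogonal to every row, so take v ∝ r_1 × r_2 = ((2)·(2) - (-2)·(-2), (-2)·(2) - (-7)·(2), (-7)·(-2) - (2)·(2)) = (0, 10, 10).
  Rescale (divide by 10): u = (0, 1, 1).
  ||u|| = √((0)² + (1)² + (1)²) = √(2) ≈ 1.4142,  v_1 = u/||u|| ≈ (0, 0.7071, 0.7071) (||v_1|| = 1).

λ_1 = 11,  λ_2 = 8.7016,  λ_3 = 2.2984;  v_1 ≈ (0, 0.7071, 0.7071)


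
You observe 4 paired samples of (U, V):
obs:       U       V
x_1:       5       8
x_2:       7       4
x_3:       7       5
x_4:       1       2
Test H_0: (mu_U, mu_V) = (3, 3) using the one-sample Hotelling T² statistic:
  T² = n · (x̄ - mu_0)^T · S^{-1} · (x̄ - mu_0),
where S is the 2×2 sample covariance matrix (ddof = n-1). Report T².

Step 1 — sample mean vector:
  mean(U) = (5 + 7 + 7 + 1) / 4 = 20/4 = 5
  mean(V) = (8 + 4 + 5 + 2) / 4 = 19/4 = 4.75
  x̄ = (5, 4.75),  deviation x̄ - mu_0 = (5, 4.75) - (3, 3) = (2, 1.75).

Step 2 — sample covariance matrix, S[i,j] = (1/(n-1)) · Σ_k (x_{k,i} - mean_i) · (x_{k,j} - mean_j), divisor n-1 = 3:
  S[U,U] = ((0)·(0) + (2)·(2) + (2)·(2) + (-4)·(-4)) / 3 = 24/3 = 8
  S[U,V] = ((0)·(3.25) + (2)·(-0.75) + (2)·(0.25) + (-4)·(-2.75)) / 3 = 10/3 = 3.3333
  S[V,V] = ((3.25)·(3.25) + (-0.75)·(-0.75) + (0.25)·(0.25) + (-2.75)·(-2.75)) / 3 = 18.75/3 = 6.25
  S = [[8, 3.3333],
 [3.3333, 6.25]].

Step 3 — invert S. det(S) = 8·6.25 - (3.3333)² = 38.8889.
  S^{-1} = (1/det) · [[d, -b], [-b, a]] = [[0.1607, -0.0857],
 [-0.0857, 0.2057]].

Step 4 — quadratic form (x̄ - mu_0)^T · S^{-1} · (x̄ - mu_0):
  S^{-1} · (x̄ - mu_0) = (0.1714, 0.1886),
  (x̄ - mu_0)^T · [...] = (2)·(0.1714) + (1.75)·(0.1886) = 0.6729.

Step 5 — scale by n: T² = 4 · 0.6729 = 2.6914.

T² ≈ 2.6914


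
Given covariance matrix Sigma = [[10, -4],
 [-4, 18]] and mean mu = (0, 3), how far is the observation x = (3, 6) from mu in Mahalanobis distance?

Step 1 — centre the observation: (x - mu) = (3, 3).

Step 2 — invert Sigma. det(Sigma) = 10·18 - (-4)² = 164.
  Sigma^{-1} = (1/det) · [[d, -b], [-b, a]] = [[0.1098, 0.0244],
 [0.0244, 0.061]].

Step 3 — form the quadratic (x - mu)^T · Sigma^{-1} · (x - mu):
  Sigma^{-1} · (x - mu) = (0.4024, 0.2561).
  (x - mu)^T · [Sigma^{-1} · (x - mu)] = (3)·(0.4024) + (3)·(0.2561) = 1.9756.

Step 4 — take square root: d = √(1.9756) ≈ 1.4056.

d(x, mu) = √(1.9756) ≈ 1.4056


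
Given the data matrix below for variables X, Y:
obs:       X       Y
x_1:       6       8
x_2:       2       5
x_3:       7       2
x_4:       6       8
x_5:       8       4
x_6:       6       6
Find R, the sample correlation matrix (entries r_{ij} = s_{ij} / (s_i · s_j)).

Step 1 — column means:
  mean(X) = (6 + 2 + 7 + 6 + 8 + 6) / 6 = 35/6 = 5.8333
  mean(Y) = (8 + 5 + 2 + 8 + 4 + 6) / 6 = 33/6 = 5.5

Step 2 — sample variances and covariances s[i,j] = (1/(n-1)) · Σ_k (x_{k,i} - mean_i) · (x_{k,j} - mean_j), with n-1 = 5:
  s[X,X] = ((0.1667)·(0.1667) + (-3.8333)·(-3.8333) + (1.1667)·(1.1667) + (0.1667)·(0.1667) + (2.1667)·(2.1667) + (0.1667)·(0.1667)) / 5 = 20.8333/5 = 4.1667
  s[X,Y] = ((0.1667)·(2.5) + (-3.8333)·(-0.5) + (1.1667)·(-3.5) + (0.1667)·(2.5) + (2.1667)·(-1.5) + (0.1667)·(0.5)) / 5 = -4.5/5 = -0.9
  s[Y,Y] = ((2.5)·(2.5) + (-0.5)·(-0.5) + (-3.5)·(-3.5) + (2.5)·(2.5) + (-1.5)·(-1.5) + (0.5)·(0.5)) / 5 = 27.5/5 = 5.5
  Sample standard deviations s_i = √(s[i,i]):
  s(X) = √(4.1667) = 2.0412
  s(Y) = √(5.5) = 2.3452

Step 3 — r_{ij} = s_{ij} / (s_i · s_j):
  r[X,X] = 1 (diagonal).
  r[X,Y] = -0.9 / (2.0412 · 2.3452) = -0.9 / 4.7871 = -0.188
  r[Y,Y] = 1 (diagonal).

R is symmetric with unit diagonal. Assembling:

R = [[1, -0.188],
 [-0.188, 1]]


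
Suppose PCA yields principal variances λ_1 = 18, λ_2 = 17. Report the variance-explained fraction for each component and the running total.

Step 1 — total variance = trace(Sigma) = Σ λ_i = 18 + 17 = 35.

Step 2 — fraction explained by component i = λ_i / Σ λ:
  PC1: 18/35 = 0.5143
  PC2: 17/35 = 0.4857

Step 3 — cumulative fraction after k components = (λ_1 + ... + λ_k) / Σ λ:
  k = 1: 18/35 = 0.5143
  k = 2: (18 + 17)/35 = 35/35 = 1

Summary (fraction, with percent):

explained: PC1 0.5143 (51.43%), PC2 0.4857 (48.57%);  cumulative: 0.5143, 1


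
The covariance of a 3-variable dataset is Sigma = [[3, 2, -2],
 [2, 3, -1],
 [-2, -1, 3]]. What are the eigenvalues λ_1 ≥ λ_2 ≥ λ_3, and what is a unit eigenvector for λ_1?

Step 1 — characteristic polynomial p(λ) = det(λI - Sigma) = λ³ - tr·λ² + c_1·λ - det, where tr = trace, c_1 = sum of the principal 2×2 minors, det = det(Sigma):
  tr = 3 + 3 + 3 = 9,
  c_1 = (3·3 - (2)²) + (3·3 - (-2)²) + (3·3 - (-1)²) = 5 + 5 + 8 = 18,
  det = 3·(3·3 - (-1)²) - (2)·((2)·3 - (-1)·(-2)) + (-2)·((2)·(-1) - 3·(-2)) = 3·(8) - (2)·(4) + (-2)·(4) = 8.
  So p(λ) = λ³ - 9λ² + 18λ - 8.
Step 2 — look for an integer root (rational root theorem: any rational root is an integer divisor of 8). Testing λ = 2:
  p(2) = 8 - 36 + 36 - 8 = 0  ✓
  Dividing out (λ - 2): p(λ) = (λ - 2)(λ² - 7λ + 4).
Step 3 — remaining eigenvalues from the quadratic λ² - 7λ + 4 = 0:
  Δ = 7² - 4·4 = 49 - 16 = 33,  λ = (7 ± √33)/2 = (7 ± 5.7446)/2 ≈ 6.3723 or 0.6277.
  Sorted: λ_1 = 6.3723,  λ_2 = 2,  λ_3 = 0.6277  (check: sum = 9 = tr ✓).

Step 4 — unit eigenvector for λ_1 ≈ 6.3723: v spans the null space of (Sigma - λ_1 I), whose rows are
  r_1 = (-3.3723, 2, -2),  r_2 = (2, -3.3723, -1),  r_3 = (-2, -1, -3.3723).
  v is orthogonal to every row, so take v ∝ r_1 × r_2 = ((2)·(-1) - (-2)·(-3.3723), (-2)·(2) - (-3.3723)·(-1), (-3.3723)·(-3.3723) - (2)·(2)) ≈ (-8.7446, -7.3723, 7.3723).
  Rescale (multiply by -1 so the first nonzero entry is positive): u = (8.7446, 7.3723, -7.3723).
  ||u|| = √((8.7446)² + (7.3723)² + (-7.3723)²) = √(185.1684) ≈ 13.6077,  v_1 = u/||u|| ≈ (0.6426, 0.5418, -0.5418) (||v_1|| = 1).

λ_1 = 6.3723,  λ_2 = 2,  λ_3 = 0.6277;  v_1 ≈ (0.6426, 0.5418, -0.5418)


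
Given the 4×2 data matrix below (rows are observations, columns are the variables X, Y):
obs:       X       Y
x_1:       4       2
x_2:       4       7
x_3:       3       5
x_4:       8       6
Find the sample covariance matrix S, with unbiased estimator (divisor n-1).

Step 1 — column means:
  mean(X) = (4 + 4 + 3 + 8) / 4 = 19/4 = 4.75
  mean(Y) = (2 + 7 + 5 + 6) / 4 = 20/4 = 5

Step 2 — sample covariance S[i,j] = (1/(n-1)) · Σ_k (x_{k,i} - mean_i) · (x_{k,j} - mean_j), with n-1 = 3.
  S[X,X] = ((-0.75)·(-0.75) + (-0.75)·(-0.75) + (-1.75)·(-1.75) + (3.25)·(3.25)) / 3 = 14.75/3 = 4.9167
  S[X,Y] = ((-0.75)·(-3) + (-0.75)·(2) + (-1.75)·(0) + (3.25)·(1)) / 3 = 4/3 = 1.3333
  S[Y,Y] = ((-3)·(-3) + (2)·(2) + (0)·(0) + (1)·(1)) / 3 = 14/3 = 4.6667

S is symmetric (S[j,i] = S[i,j]). Assembling:

S = [[4.9167, 1.3333],
 [1.3333, 4.6667]]


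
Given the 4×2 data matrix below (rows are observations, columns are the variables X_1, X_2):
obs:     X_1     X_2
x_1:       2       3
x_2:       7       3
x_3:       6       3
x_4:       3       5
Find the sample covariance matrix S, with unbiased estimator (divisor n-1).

Step 1 — column means:
  mean(X_1) = (2 + 7 + 6 + 3) / 4 = 18/4 = 4.5
  mean(X_2) = (3 + 3 + 3 + 5) / 4 = 14/4 = 3.5

Step 2 — sample covariance S[i,j] = (1/(n-1)) · Σ_k (x_{k,i} - mean_i) · (x_{k,j} - mean_j), with n-1 = 3.
  S[X_1,X_1] = ((-2.5)·(-2.5) + (2.5)·(2.5) + (1.5)·(1.5) + (-1.5)·(-1.5)) / 3 = 17/3 = 5.6667
  S[X_1,X_2] = ((-2.5)·(-0.5) + (2.5)·(-0.5) + (1.5)·(-0.5) + (-1.5)·(1.5)) / 3 = -3/3 = -1
  S[X_2,X_2] = ((-0.5)·(-0.5) + (-0.5)·(-0.5) + (-0.5)·(-0.5) + (1.5)·(1.5)) / 3 = 3/3 = 1

S is symmetric (S[j,i] = S[i,j]). Assembling:

S = [[5.6667, -1],
 [-1, 1]]


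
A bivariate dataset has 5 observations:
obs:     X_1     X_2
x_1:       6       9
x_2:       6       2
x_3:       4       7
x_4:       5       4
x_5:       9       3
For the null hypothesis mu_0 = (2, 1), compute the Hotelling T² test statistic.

Step 1 — sample mean vector:
  mean(X_1) = (6 + 6 + 4 + 5 + 9) / 5 = 30/5 = 6
  mean(X_2) = (9 + 2 + 7 + 4 + 3) / 5 = 25/5 = 5
  x̄ = (6, 5),  deviation x̄ - mu_0 = (6, 5) - (2, 1) = (4, 4).

Step 2 — sample covariance matrix, S[i,j] = (1/(n-1)) · Σ_k (x_{k,i} - mean_i) · (x_{k,j} - mean_j), divisor n-1 = 4:
  S[X_1,X_1] = ((0)·(0) + (0)·(0) + (-2)·(-2) + (-1)·(-1) + (3)·(3)) / 4 = 14/4 = 3.5
  S[X_1,X_2] = ((0)·(4) + (0)·(-3) + (-2)·(2) + (-1)·(-1) + (3)·(-2)) / 4 = -9/4 = -2.25
  S[X_2,X_2] = ((4)·(4) + (-3)·(-3) + (2)·(2) + (-1)·(-1) + (-2)·(-2)) / 4 = 34/4 = 8.5
  S = [[3.5, -2.25],
 [-2.25, 8.5]].

Step 3 — invert S. det(S) = 3.5·8.5 - (-2.25)² = 24.6875.
  S^{-1} = (1/det) · [[d, -b], [-b, a]] = [[0.3443, 0.0911],
 [0.0911, 0.1418]].

Step 4 — quadratic form (x̄ - mu_0)^T · S^{-1} · (x̄ - mu_0):
  S^{-1} · (x̄ - mu_0) = (1.7418, 0.9316),
  (x̄ - mu_0)^T · [...] = (4)·(1.7418) + (4)·(0.9316) = 10.6937.

Step 5 — scale by n: T² = 5 · 10.6937 = 53.4684.

T² ≈ 53.4684
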